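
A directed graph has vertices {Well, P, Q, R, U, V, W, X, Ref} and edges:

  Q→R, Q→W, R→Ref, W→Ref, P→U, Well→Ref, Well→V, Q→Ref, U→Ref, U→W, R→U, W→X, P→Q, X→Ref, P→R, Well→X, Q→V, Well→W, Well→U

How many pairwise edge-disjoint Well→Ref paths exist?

Assign every edge capacity 1; by Menger, the answer equals the max flow.
Path Well→Ref (+1); total 1.
Path Well→U→Ref (+1); total 2.
Path Well→W→Ref (+1); total 3.
Path Well→X→Ref (+1); total 4.
No residual Well→Ref path; max flow = 4.
Certifying cut of size 4: {Well→Ref, Well→U, Well→W, Well→X}.

4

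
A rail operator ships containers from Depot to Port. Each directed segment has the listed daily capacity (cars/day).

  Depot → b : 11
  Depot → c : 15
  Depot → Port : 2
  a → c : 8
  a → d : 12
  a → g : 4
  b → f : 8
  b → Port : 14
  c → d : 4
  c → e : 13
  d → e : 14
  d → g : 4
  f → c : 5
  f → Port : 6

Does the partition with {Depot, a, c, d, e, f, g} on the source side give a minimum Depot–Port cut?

Given cut capacity: 11 + 2 + 6 = 19.
Augment Depot→Port: bottleneck 2, flow now 2.
Augment Depot→b→Port: bottleneck 11, flow now 13.
No augmenting path remains; maximum flow = 13.
In the residual graph, reachable from Depot: {Depot, c, d, e, g}.
Min-cut edges: Depot→b (11), Depot→Port (2); capacity 11 + 2 = 13.
Cut capacity 19 exceeds the max flow 13, so it is not minimum.

No — its capacity is 19, but the minimum cut has capacity 13.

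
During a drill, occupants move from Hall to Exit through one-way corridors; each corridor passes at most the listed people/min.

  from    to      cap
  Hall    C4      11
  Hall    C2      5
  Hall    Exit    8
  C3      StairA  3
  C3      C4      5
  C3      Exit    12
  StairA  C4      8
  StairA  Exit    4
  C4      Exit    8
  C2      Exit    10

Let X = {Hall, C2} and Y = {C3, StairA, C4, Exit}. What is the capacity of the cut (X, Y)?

Edges leaving {Hall, C2}: Hall→C4 (11), Hall→Exit (8), C2→Exit (10).
Cut capacity = 11 + 8 + 10 = 29.

29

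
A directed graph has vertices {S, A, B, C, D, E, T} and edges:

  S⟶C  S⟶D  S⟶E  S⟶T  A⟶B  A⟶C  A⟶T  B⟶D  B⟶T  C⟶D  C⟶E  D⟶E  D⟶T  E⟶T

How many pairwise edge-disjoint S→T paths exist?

Assign every edge capacity 1; by Menger, the answer equals the max flow.
Path S→T (+1); total 1.
Path S→D→T (+1); total 2.
Path S→E→T (+1); total 3.
No residual S→T path; max flow = 3.
Certifying cut of size 3: {D→T, E→T, S→T}.

3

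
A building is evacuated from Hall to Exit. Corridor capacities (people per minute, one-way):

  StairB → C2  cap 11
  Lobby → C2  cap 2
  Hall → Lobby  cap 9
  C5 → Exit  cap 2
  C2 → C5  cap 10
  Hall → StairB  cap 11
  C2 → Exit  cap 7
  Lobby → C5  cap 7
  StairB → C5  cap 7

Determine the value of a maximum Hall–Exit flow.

9

Augment Hall→Lobby→C2→Exit: bottleneck 2, flow now 2.
Augment Hall→Lobby→C5→Exit: bottleneck 2, flow now 4.
Augment Hall→StairB→C2→Exit: bottleneck 5, flow now 9.
No augmenting path remains; maximum flow = 9.
In the residual graph, reachable from Hall: {Hall, Lobby, StairB, C2, C5}.
Min-cut edges: C2→Exit (7), C5→Exit (2); capacity 7 + 2 = 9.
This cut is saturated, so no flow can exceed 9.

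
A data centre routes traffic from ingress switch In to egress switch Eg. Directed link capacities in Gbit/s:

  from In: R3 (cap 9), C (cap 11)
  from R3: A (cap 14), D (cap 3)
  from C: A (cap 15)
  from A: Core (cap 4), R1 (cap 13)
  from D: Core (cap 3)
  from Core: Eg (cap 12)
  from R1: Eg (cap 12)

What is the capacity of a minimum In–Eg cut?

Augment In→R3→A→Core→Eg: bottleneck 4, flow now 4.
Augment In→R3→A→R1→Eg: bottleneck 5, flow now 9.
Augment In→C→A→R1→Eg: bottleneck 7, flow now 16.
Augment In→C→A→R3→D→Core→Eg: bottleneck 3, flow now 19. (uses reverse residual edge)
No augmenting path remains; maximum flow = 19.
By max-flow min-cut, the minimum cut capacity equals the max flow.
In the residual graph, reachable from In: {In, R3, C, A, R1}.
Min-cut edges: R3→D (3), A→Core (4), R1→Eg (12); capacity 3 + 4 + 12 = 19.

19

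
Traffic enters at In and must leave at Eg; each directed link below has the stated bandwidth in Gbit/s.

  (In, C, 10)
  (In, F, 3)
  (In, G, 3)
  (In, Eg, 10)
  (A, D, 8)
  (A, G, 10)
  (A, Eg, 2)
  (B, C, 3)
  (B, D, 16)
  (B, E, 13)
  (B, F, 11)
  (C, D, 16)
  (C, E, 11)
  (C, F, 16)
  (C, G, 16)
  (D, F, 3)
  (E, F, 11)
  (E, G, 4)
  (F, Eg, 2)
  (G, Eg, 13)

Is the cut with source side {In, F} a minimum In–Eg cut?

Given cut capacity: 10 + 3 + 10 + 2 = 25.
Augment In→Eg: bottleneck 10, flow now 10.
Augment In→F→Eg: bottleneck 2, flow now 12.
Augment In→G→Eg: bottleneck 3, flow now 15.
Augment In→C→G→Eg: bottleneck 10, flow now 25.
No augmenting path remains; maximum flow = 25.
Cut capacity 25 equals the max flow, so it is a minimum cut.

Yes — it is a minimum cut (capacity 25).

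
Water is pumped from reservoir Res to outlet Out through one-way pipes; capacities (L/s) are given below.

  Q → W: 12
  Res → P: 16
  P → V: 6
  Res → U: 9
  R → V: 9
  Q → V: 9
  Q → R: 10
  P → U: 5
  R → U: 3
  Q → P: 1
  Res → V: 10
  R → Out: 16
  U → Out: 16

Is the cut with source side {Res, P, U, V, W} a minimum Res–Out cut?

No — its capacity is 16, but the minimum cut has capacity 14.

Given cut capacity: 16 = 16.
Augment Res→U→Out: bottleneck 9, flow now 9.
Augment Res→P→U→Out: bottleneck 5, flow now 14.
No augmenting path remains; maximum flow = 14.
In the residual graph, reachable from Res: {Res, P, V}.
Min-cut edges: Res→U (9), P→U (5); capacity 9 + 5 = 14.
Cut capacity 16 exceeds the max flow 14, so it is not minimum.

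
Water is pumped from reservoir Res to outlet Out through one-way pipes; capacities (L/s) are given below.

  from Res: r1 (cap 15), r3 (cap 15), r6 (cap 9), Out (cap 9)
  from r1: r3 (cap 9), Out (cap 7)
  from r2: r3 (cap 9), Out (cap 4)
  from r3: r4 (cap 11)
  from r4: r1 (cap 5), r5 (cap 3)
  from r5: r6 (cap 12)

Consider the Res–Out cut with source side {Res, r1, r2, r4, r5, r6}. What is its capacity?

Edges leaving {Res, r1, r2, r4, r5, r6}: Res→r3 (15), Res→Out (9), r1→r3 (9), r1→Out (7), r2→r3 (9), r2→Out (4).
Cut capacity = 15 + 9 + 9 + 7 + 9 + 4 = 53.

53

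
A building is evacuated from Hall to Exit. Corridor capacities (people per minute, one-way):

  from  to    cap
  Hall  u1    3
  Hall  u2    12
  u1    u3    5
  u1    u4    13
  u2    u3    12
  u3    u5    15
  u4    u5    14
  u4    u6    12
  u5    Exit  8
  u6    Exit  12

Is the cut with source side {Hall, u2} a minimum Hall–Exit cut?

No — its capacity is 15, but the minimum cut has capacity 11.

Given cut capacity: 3 + 12 = 15.
Augment Hall→u1→u3→u5→Exit: bottleneck 3, flow now 3.
Augment Hall→u2→u3→u5→Exit: bottleneck 5, flow now 8.
Augment Hall→u2→u3→u1→u4→u6→Exit: bottleneck 3, flow now 11. (uses reverse residual edge)
No augmenting path remains; maximum flow = 11.
In the residual graph, reachable from Hall: {Hall, u2, u3, u5}.
Min-cut edges: Hall→u1 (3), u5→Exit (8); capacity 3 + 8 = 11.
Cut capacity 15 exceeds the max flow 11, so it is not minimum.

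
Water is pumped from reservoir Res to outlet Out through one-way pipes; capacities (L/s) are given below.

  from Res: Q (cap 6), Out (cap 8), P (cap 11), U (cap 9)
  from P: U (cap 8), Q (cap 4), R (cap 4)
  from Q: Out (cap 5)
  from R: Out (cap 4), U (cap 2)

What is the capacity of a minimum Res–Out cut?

17

Augment Res→Out: bottleneck 8, flow now 8.
Augment Res→Q→Out: bottleneck 5, flow now 13.
Augment Res→P→R→Out: bottleneck 4, flow now 17.
No augmenting path remains; maximum flow = 17.
By max-flow min-cut, the minimum cut capacity equals the max flow.
In the residual graph, reachable from Res: {Res, P, Q, U}.
Min-cut edges: Res→Out (8), P→R (4), Q→Out (5); capacity 8 + 4 + 5 = 17.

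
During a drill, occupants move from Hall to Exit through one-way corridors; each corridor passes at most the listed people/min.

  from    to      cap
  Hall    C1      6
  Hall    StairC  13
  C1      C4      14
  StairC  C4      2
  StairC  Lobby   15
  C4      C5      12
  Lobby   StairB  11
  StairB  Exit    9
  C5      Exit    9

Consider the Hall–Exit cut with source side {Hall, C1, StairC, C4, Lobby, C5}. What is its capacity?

Edges leaving {Hall, C1, StairC, C4, Lobby, C5}: Lobby→StairB (11), C5→Exit (9).
Cut capacity = 11 + 9 = 20.

20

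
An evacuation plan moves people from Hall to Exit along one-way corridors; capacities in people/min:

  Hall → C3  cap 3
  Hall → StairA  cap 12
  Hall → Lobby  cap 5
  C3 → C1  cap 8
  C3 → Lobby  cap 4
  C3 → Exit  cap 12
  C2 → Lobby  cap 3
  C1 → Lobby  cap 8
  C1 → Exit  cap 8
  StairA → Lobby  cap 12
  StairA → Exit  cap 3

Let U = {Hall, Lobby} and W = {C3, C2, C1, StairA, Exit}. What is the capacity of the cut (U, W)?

Edges leaving {Hall, Lobby}: Hall→C3 (3), Hall→StairA (12).
Cut capacity = 3 + 12 = 15.

15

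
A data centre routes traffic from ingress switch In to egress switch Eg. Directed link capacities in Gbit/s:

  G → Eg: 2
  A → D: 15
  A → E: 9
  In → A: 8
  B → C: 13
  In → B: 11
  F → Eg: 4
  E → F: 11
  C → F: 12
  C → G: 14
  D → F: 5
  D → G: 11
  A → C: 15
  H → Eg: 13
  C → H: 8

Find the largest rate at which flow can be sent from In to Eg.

14

Augment In→A→C→F→Eg: bottleneck 4, flow now 4.
Augment In→A→C→G→Eg: bottleneck 2, flow now 6.
Augment In→A→C→H→Eg: bottleneck 2, flow now 8.
Augment In→B→C→H→Eg: bottleneck 6, flow now 14.
No augmenting path remains; maximum flow = 14.
In the residual graph, reachable from In: {In, A, B, C, D, E, F, G}.
Min-cut edges: C→H (8), F→Eg (4), G→Eg (2); capacity 8 + 4 + 2 = 14.
This cut is saturated, so no flow can exceed 14.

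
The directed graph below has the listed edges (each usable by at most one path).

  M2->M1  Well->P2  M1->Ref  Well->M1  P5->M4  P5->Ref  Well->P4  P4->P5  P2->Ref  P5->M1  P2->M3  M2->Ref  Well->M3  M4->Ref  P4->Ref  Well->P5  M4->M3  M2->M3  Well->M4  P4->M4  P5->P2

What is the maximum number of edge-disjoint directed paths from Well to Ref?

5

Assign every edge capacity 1; by Menger, the answer equals the max flow.
Path Well→P4→Ref (+1); total 1.
Path Well→P5→Ref (+1); total 2.
Path Well→M4→Ref (+1); total 3.
Path Well→P2→Ref (+1); total 4.
Path Well→M1→Ref (+1); total 5.
No residual Well→Ref path; max flow = 5.
Certifying cut of size 5: {Well→M1, Well→M4, Well→P2, Well→P4, Well→P5}.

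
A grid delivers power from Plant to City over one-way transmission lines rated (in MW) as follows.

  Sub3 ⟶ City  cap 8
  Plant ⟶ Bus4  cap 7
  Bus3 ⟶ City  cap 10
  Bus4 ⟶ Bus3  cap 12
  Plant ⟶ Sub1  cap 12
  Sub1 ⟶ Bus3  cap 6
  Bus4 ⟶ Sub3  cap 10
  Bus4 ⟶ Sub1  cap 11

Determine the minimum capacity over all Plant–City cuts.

13

Augment Plant→Bus4→Bus3→City: bottleneck 7, flow now 7.
Augment Plant→Sub1→Bus3→City: bottleneck 3, flow now 10.
Augment Plant→Sub1→Bus3→Bus4→Sub3→City: bottleneck 3, flow now 13. (uses reverse residual edge)
No augmenting path remains; maximum flow = 13.
By max-flow min-cut, the minimum cut capacity equals the max flow.
In the residual graph, reachable from Plant: {Plant, Sub1}.
Min-cut edges: Plant→Bus4 (7), Sub1→Bus3 (6); capacity 7 + 6 = 13.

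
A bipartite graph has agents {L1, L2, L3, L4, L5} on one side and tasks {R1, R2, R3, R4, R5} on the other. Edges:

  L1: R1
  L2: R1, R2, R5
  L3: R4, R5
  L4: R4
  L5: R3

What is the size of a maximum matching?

Unit-capacity flow: source→left, listed edges, right→sink; max matching = max flow.
Augmenting path L1→R1 (+1); matched 1.
Augmenting path L2→R2 (+1); matched 2.
Augmenting path L3→R4 (+1); matched 3.
Augmenting path L5→R3 (+1); matched 4.
Augmenting path L4→R4→L3→R5 (+1); matched 5.
No augmenting path remains; maximum matching = 5.
König certificate: {L1, L2, L3, L4, L5} is a vertex cover of size 5 (every listed pair touches it), so no matching can be larger.

5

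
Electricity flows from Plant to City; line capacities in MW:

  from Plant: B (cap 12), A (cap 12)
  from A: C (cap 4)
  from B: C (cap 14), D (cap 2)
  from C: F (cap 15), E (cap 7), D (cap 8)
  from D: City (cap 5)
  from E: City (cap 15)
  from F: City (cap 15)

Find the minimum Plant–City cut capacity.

Augment Plant→B→D→City: bottleneck 2, flow now 2.
Augment Plant→A→C→D→City: bottleneck 3, flow now 5.
Augment Plant→A→C→E→City: bottleneck 1, flow now 6.
Augment Plant→B→C→E→City: bottleneck 6, flow now 12.
Augment Plant→B→C→F→City: bottleneck 4, flow now 16.
No augmenting path remains; maximum flow = 16.
By max-flow min-cut, the minimum cut capacity equals the max flow.
In the residual graph, reachable from Plant: {Plant, A}.
Min-cut edges: Plant→B (12), A→C (4); capacity 12 + 4 = 16.

16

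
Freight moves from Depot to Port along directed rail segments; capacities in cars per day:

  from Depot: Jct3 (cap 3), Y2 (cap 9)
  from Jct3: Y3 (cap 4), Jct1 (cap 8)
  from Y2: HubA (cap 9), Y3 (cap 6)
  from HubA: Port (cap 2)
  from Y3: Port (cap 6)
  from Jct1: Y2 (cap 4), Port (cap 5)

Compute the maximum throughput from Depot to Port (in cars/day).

11

Augment Depot→Jct3→Y3→Port: bottleneck 3, flow now 3.
Augment Depot→Y2→HubA→Port: bottleneck 2, flow now 5.
Augment Depot→Y2→Y3→Port: bottleneck 3, flow now 8.
Augment Depot→Y2→Y3→Jct3→Jct1→Port: bottleneck 3, flow now 11. (uses reverse residual edge)
No augmenting path remains; maximum flow = 11.
In the residual graph, reachable from Depot: {Depot, Y2, HubA}.
Min-cut edges: Depot→Jct3 (3), Y2→Y3 (6), HubA→Port (2); capacity 3 + 6 + 2 = 11.
This cut is saturated, so no flow can exceed 11.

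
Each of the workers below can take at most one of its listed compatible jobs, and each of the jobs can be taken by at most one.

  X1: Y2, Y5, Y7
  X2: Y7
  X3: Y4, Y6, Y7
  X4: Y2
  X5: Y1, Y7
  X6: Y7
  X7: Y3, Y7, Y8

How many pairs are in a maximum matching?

Unit-capacity flow: source→left, listed edges, right→sink; max matching = max flow.
Augmenting path X1→Y2 (+1); matched 1.
Augmenting path X2→Y7 (+1); matched 2.
Augmenting path X3→Y4 (+1); matched 3.
Augmenting path X5→Y1 (+1); matched 4.
Augmenting path X7→Y3 (+1); matched 5.
Augmenting path X4→Y2→X1→Y5 (+1); matched 6.
No augmenting path remains; maximum matching = 6.
König certificate: {X1, X3, X4, X5, X7, Y7} is a vertex cover of size 6 (every listed pair touches it), so no matching can be larger.

6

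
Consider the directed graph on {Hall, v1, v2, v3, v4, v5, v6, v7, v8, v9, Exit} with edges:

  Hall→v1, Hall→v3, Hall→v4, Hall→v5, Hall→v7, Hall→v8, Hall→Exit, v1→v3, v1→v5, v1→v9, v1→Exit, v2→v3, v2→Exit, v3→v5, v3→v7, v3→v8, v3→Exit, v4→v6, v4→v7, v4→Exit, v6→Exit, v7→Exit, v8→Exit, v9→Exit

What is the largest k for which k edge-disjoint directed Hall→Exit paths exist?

Assign every edge capacity 1; by Menger, the answer equals the max flow.
Path Hall→Exit (+1); total 1.
Path Hall→v1→Exit (+1); total 2.
Path Hall→v3→Exit (+1); total 3.
Path Hall→v4→Exit (+1); total 4.
Path Hall→v7→Exit (+1); total 5.
Path Hall→v8→Exit (+1); total 6.
No residual Hall→Exit path; max flow = 6.
Certifying cut of size 6: {Hall→Exit, Hall→v1, Hall→v3, Hall→v4, Hall→v7, Hall→v8}.

6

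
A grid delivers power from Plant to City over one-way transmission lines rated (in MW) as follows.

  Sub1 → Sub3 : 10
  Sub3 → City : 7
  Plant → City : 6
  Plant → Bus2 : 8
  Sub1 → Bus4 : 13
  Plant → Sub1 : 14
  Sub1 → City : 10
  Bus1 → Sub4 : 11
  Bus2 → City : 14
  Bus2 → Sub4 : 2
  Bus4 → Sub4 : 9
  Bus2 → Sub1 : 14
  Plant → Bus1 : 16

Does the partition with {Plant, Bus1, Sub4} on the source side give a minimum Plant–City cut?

Yes — it is a minimum cut (capacity 28).

Given cut capacity: 8 + 14 + 6 = 28.
Augment Plant→City: bottleneck 6, flow now 6.
Augment Plant→Bus2→City: bottleneck 8, flow now 14.
Augment Plant→Sub1→City: bottleneck 10, flow now 24.
Augment Plant→Sub1→Sub3→City: bottleneck 4, flow now 28.
No augmenting path remains; maximum flow = 28.
Cut capacity 28 equals the max flow, so it is a minimum cut.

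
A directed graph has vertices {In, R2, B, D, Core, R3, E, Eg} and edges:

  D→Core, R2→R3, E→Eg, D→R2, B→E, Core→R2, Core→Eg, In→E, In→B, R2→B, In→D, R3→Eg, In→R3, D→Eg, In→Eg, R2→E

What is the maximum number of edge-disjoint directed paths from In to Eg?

Assign every edge capacity 1; by Menger, the answer equals the max flow.
Path In→Eg (+1); total 1.
Path In→D→Eg (+1); total 2.
Path In→R3→Eg (+1); total 3.
Path In→E→Eg (+1); total 4.
No residual In→Eg path; max flow = 4.
Certifying cut of size 4: {E→Eg, In→D, In→Eg, In→R3}.

4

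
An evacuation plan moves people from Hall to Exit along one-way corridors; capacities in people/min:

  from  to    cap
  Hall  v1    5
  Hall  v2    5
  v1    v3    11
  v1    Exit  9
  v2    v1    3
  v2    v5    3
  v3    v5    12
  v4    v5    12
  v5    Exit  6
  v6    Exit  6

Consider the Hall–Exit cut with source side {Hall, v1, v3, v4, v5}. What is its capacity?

20

Edges leaving {Hall, v1, v3, v4, v5}: Hall→v2 (5), v1→Exit (9), v5→Exit (6).
Cut capacity = 5 + 9 + 6 = 20.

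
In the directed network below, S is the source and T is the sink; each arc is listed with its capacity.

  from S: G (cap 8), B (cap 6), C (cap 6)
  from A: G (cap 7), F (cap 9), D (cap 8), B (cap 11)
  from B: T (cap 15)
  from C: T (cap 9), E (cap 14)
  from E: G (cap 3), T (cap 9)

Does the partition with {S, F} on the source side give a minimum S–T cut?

Given cut capacity: 6 + 6 + 8 = 20.
Augment S→B→T: bottleneck 6, flow now 6.
Augment S→C→T: bottleneck 6, flow now 12.
No augmenting path remains; maximum flow = 12.
In the residual graph, reachable from S: {S, G}.
Min-cut edges: S→B (6), S→C (6); capacity 6 + 6 = 12.
Cut capacity 20 exceeds the max flow 12, so it is not minimum.

No — its capacity is 20, but the minimum cut has capacity 12.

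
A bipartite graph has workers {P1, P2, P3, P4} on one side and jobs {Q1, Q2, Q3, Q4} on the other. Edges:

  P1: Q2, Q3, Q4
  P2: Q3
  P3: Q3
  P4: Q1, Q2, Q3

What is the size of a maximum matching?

Unit-capacity flow: source→left, listed edges, right→sink; max matching = max flow.
Augmenting path P1→Q2 (+1); matched 1.
Augmenting path P2→Q3 (+1); matched 2.
Augmenting path P4→Q1 (+1); matched 3.
No augmenting path remains; maximum matching = 3.
König certificate: {P1, P4, Q3} is a vertex cover of size 3 (every listed pair touches it), so no matching can be larger.

3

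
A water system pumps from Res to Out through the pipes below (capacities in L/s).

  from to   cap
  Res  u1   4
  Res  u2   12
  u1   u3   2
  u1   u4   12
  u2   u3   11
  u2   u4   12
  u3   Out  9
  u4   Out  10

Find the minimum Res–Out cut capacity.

Augment Res→u1→u3→Out: bottleneck 2, flow now 2.
Augment Res→u1→u4→Out: bottleneck 2, flow now 4.
Augment Res→u2→u3→Out: bottleneck 7, flow now 11.
Augment Res→u2→u4→Out: bottleneck 5, flow now 16.
No augmenting path remains; maximum flow = 16.
By max-flow min-cut, the minimum cut capacity equals the max flow.
In the residual graph, reachable from Res: {Res}.
Min-cut edges: Res→u1 (4), Res→u2 (12); capacity 4 + 12 = 16.

16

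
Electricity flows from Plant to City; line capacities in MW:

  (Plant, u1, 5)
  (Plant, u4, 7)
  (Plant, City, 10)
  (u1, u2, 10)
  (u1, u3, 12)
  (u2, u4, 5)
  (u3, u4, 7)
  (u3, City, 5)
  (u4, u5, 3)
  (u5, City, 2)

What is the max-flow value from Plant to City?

Augment Plant→City: bottleneck 10, flow now 10.
Augment Plant→u1→u3→City: bottleneck 5, flow now 15.
Augment Plant→u4→u5→City: bottleneck 2, flow now 17.
No augmenting path remains; maximum flow = 17.
In the residual graph, reachable from Plant: {Plant, u4, u5}.
Min-cut edges: Plant→u1 (5), Plant→City (10), u5→City (2); capacity 5 + 10 + 2 = 17.
This cut is saturated, so no flow can exceed 17.

17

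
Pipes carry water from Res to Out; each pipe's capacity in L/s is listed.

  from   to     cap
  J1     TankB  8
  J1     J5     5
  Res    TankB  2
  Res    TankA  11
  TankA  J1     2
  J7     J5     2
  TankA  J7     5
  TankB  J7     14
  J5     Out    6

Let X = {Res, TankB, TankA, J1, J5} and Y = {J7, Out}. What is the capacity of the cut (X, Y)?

25

Edges leaving {Res, TankB, TankA, J1, J5}: TankB→J7 (14), TankA→J7 (5), J5→Out (6).
Cut capacity = 14 + 5 + 6 = 25.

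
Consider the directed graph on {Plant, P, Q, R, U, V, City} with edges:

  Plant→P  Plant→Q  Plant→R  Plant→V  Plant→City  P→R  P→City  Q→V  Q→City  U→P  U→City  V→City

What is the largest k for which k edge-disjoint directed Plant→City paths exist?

4

Assign every edge capacity 1; by Menger, the answer equals the max flow.
Path Plant→City (+1); total 1.
Path Plant→P→City (+1); total 2.
Path Plant→Q→City (+1); total 3.
Path Plant→V→City (+1); total 4.
No residual Plant→City path; max flow = 4.
Certifying cut of size 4: {Plant→City, Plant→P, Plant→Q, Plant→V}.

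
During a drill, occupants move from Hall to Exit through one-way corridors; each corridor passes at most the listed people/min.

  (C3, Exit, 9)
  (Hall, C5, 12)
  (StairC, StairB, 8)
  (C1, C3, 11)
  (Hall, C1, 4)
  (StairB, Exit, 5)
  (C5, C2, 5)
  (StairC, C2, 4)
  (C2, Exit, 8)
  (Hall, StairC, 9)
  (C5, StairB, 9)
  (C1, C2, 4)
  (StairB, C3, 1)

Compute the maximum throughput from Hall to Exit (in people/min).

18

Augment Hall→StairC→C2→Exit: bottleneck 4, flow now 4.
Augment Hall→StairC→StairB→Exit: bottleneck 5, flow now 9.
Augment Hall→C5→C2→Exit: bottleneck 4, flow now 13.
Augment Hall→C1→C3→Exit: bottleneck 4, flow now 17.
Augment Hall→C5→StairB→C3→Exit: bottleneck 1, flow now 18.
No augmenting path remains; maximum flow = 18.
In the residual graph, reachable from Hall: {Hall, StairC, C5, C2, StairB}.
Min-cut edges: Hall→C1 (4), C2→Exit (8), StairB→C3 (1), StairB→Exit (5); capacity 4 + 8 + 1 + 5 = 18.
This cut is saturated, so no flow can exceed 18.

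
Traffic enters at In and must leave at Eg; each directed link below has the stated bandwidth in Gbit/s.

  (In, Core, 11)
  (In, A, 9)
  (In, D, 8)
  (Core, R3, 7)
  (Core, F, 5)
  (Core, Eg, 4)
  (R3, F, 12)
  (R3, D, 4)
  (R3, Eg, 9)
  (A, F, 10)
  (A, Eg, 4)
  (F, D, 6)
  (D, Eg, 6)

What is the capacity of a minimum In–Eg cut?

Augment In→Core→Eg: bottleneck 4, flow now 4.
Augment In→A→Eg: bottleneck 4, flow now 8.
Augment In→D→Eg: bottleneck 6, flow now 14.
Augment In→Core→R3→Eg: bottleneck 7, flow now 21.
No augmenting path remains; maximum flow = 21.
By max-flow min-cut, the minimum cut capacity equals the max flow.
In the residual graph, reachable from In: {In, A, F, D}.
Min-cut edges: In→Core (11), A→Eg (4), D→Eg (6); capacity 11 + 4 + 6 = 21.

21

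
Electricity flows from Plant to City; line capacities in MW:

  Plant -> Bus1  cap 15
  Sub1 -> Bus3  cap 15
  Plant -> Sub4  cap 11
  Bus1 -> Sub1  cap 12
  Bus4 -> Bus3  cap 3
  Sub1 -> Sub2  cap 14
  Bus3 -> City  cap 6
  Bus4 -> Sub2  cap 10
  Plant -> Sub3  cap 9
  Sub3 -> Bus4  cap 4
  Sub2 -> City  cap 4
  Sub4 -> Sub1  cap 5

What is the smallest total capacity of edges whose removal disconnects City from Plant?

Augment Plant→Sub3→Bus4→Bus3→City: bottleneck 3, flow now 3.
Augment Plant→Sub3→Bus4→Sub2→City: bottleneck 1, flow now 4.
Augment Plant→Sub4→Sub1→Bus3→City: bottleneck 3, flow now 7.
Augment Plant→Sub4→Sub1→Sub2→City: bottleneck 2, flow now 9.
Augment Plant→Bus1→Sub1→Sub2→City: bottleneck 1, flow now 10.
No augmenting path remains; maximum flow = 10.
By max-flow min-cut, the minimum cut capacity equals the max flow.
In the residual graph, reachable from Plant: {Plant, Sub3, Sub4, Bus1, Sub1, Bus4, Bus3, Sub2}.
Min-cut edges: Bus3→City (6), Sub2→City (4); capacity 6 + 4 = 10.

10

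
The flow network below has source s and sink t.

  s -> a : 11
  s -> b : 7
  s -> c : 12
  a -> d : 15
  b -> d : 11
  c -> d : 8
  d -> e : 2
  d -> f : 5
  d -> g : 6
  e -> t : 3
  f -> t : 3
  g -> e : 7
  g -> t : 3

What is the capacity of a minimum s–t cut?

9

Augment s→a→d→e→t: bottleneck 2, flow now 2.
Augment s→a→d→f→t: bottleneck 3, flow now 5.
Augment s→a→d→g→t: bottleneck 3, flow now 8.
Augment s→a→d→g→e→t: bottleneck 1, flow now 9.
No augmenting path remains; maximum flow = 9.
By max-flow min-cut, the minimum cut capacity equals the max flow.
In the residual graph, reachable from s: {s, a, b, c, d, e, f, g}.
Min-cut edges: e→t (3), f→t (3), g→t (3); capacity 3 + 3 + 3 = 9.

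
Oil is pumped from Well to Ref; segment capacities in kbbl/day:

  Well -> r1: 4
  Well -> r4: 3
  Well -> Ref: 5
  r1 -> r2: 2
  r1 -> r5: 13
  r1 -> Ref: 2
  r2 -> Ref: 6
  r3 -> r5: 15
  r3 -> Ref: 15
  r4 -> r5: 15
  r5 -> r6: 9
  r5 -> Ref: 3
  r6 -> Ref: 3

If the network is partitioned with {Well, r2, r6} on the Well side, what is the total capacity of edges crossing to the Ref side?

21

Edges leaving {Well, r2, r6}: Well→r1 (4), Well→r4 (3), Well→Ref (5), r2→Ref (6), r6→Ref (3).
Cut capacity = 4 + 3 + 5 + 6 + 3 = 21.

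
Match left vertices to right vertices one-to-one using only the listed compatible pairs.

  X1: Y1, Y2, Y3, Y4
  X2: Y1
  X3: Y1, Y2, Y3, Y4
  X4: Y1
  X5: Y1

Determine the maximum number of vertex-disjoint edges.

Unit-capacity flow: source→left, listed edges, right→sink; max matching = max flow.
Augmenting path X1→Y1 (+1); matched 1.
Augmenting path X3→Y2 (+1); matched 2.
Augmenting path X2→Y1→X1→Y3 (+1); matched 3.
No augmenting path remains; maximum matching = 3.
König certificate: {X1, X3, Y1} is a vertex cover of size 3 (every listed pair touches it), so no matching can be larger.

3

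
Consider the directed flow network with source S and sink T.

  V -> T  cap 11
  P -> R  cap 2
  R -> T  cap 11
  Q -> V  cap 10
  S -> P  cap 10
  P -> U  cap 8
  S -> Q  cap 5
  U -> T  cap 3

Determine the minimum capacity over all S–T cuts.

10

Augment S→P→R→T: bottleneck 2, flow now 2.
Augment S→P→U→T: bottleneck 3, flow now 5.
Augment S→Q→V→T: bottleneck 5, flow now 10.
No augmenting path remains; maximum flow = 10.
By max-flow min-cut, the minimum cut capacity equals the max flow.
In the residual graph, reachable from S: {S, P, U}.
Min-cut edges: S→Q (5), P→R (2), U→T (3); capacity 5 + 2 + 3 = 10.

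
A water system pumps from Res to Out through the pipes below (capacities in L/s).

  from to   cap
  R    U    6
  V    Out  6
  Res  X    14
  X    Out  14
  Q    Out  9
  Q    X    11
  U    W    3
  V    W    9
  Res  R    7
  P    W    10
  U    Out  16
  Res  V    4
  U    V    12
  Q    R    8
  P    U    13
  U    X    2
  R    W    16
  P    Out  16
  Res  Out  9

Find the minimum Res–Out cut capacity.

Augment Res→Out: bottleneck 9, flow now 9.
Augment Res→V→Out: bottleneck 4, flow now 13.
Augment Res→X→Out: bottleneck 14, flow now 27.
Augment Res→R→U→Out: bottleneck 6, flow now 33.
No augmenting path remains; maximum flow = 33.
By max-flow min-cut, the minimum cut capacity equals the max flow.
In the residual graph, reachable from Res: {Res, R, W}.
Min-cut edges: Res→V (4), Res→X (14), Res→Out (9), R→U (6); capacity 4 + 14 + 9 + 6 = 33.

33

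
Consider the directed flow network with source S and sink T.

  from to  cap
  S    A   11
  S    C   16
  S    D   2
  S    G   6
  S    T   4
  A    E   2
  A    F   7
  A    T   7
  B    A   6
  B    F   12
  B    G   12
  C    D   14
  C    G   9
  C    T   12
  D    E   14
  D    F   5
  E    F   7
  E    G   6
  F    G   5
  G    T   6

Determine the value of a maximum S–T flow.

29

Augment S→T: bottleneck 4, flow now 4.
Augment S→A→T: bottleneck 7, flow now 11.
Augment S→C→T: bottleneck 12, flow now 23.
Augment S→G→T: bottleneck 6, flow now 29.
No augmenting path remains; maximum flow = 29.
In the residual graph, reachable from S: {S, A, C, D, E, F, G}.
Min-cut edges: S→T (4), A→T (7), C→T (12), G→T (6); capacity 4 + 7 + 12 + 6 = 29.
This cut is saturated, so no flow can exceed 29.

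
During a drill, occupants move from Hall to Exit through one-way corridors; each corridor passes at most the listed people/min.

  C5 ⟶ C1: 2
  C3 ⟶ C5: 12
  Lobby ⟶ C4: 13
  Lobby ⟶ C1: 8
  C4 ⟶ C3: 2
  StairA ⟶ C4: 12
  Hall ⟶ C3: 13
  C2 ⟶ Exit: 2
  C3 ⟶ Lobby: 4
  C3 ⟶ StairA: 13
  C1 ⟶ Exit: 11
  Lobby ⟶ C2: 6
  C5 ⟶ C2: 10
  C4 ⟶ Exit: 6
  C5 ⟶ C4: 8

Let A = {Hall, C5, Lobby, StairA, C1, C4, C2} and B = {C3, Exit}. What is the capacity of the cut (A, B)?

Edges leaving {Hall, C5, Lobby, StairA, C1, C4, C2}: Hall→C3 (13), C1→Exit (11), C4→C3 (2), C4→Exit (6), C2→Exit (2).
Cut capacity = 13 + 11 + 2 + 6 + 2 = 34.

34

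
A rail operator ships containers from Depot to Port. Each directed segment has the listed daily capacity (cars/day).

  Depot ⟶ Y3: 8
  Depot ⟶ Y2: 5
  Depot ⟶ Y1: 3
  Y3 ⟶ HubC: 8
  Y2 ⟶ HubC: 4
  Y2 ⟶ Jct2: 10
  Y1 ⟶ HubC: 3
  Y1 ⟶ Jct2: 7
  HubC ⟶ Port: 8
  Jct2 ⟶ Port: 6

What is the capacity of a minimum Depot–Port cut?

Augment Depot→Y3→HubC→Port: bottleneck 8, flow now 8.
Augment Depot→Y2→Jct2→Port: bottleneck 5, flow now 13.
Augment Depot→Y1→Jct2→Port: bottleneck 1, flow now 14.
No augmenting path remains; maximum flow = 14.
By max-flow min-cut, the minimum cut capacity equals the max flow.
In the residual graph, reachable from Depot: {Depot, Y3, Y2, Y1, HubC, Jct2}.
Min-cut edges: HubC→Port (8), Jct2→Port (6); capacity 8 + 6 = 14.

14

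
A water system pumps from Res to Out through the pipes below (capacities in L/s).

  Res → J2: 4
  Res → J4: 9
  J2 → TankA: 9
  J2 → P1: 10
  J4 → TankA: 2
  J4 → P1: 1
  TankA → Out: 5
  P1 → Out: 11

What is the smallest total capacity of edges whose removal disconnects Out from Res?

Augment Res→J2→TankA→Out: bottleneck 4, flow now 4.
Augment Res→J4→TankA→Out: bottleneck 1, flow now 5.
Augment Res→J4→P1→Out: bottleneck 1, flow now 6.
Augment Res→J4→TankA→J2→P1→Out: bottleneck 1, flow now 7. (uses reverse residual edge)
No augmenting path remains; maximum flow = 7.
By max-flow min-cut, the minimum cut capacity equals the max flow.
In the residual graph, reachable from Res: {Res, J4}.
Min-cut edges: Res→J2 (4), J4→TankA (2), J4→P1 (1); capacity 4 + 2 + 1 = 7.

7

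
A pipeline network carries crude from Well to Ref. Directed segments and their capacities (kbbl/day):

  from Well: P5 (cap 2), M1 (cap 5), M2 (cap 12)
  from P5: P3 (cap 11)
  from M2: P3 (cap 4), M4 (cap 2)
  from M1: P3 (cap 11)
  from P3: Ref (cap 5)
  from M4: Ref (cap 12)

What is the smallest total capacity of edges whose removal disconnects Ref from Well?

Augment Well→P5→P3→Ref: bottleneck 2, flow now 2.
Augment Well→M2→P3→Ref: bottleneck 3, flow now 5.
Augment Well→M2→M4→Ref: bottleneck 2, flow now 7.
No augmenting path remains; maximum flow = 7.
By max-flow min-cut, the minimum cut capacity equals the max flow.
In the residual graph, reachable from Well: {Well, P5, M2, M1, P3}.
Min-cut edges: M2→M4 (2), P3→Ref (5); capacity 2 + 5 = 7.

7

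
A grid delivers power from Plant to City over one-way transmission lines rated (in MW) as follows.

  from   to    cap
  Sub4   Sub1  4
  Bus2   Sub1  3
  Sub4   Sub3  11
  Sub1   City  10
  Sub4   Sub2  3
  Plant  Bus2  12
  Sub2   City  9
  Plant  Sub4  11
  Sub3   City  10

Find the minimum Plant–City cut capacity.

14

Augment Plant→Sub4→Sub2→City: bottleneck 3, flow now 3.
Augment Plant→Sub4→Sub1→City: bottleneck 4, flow now 7.
Augment Plant→Sub4→Sub3→City: bottleneck 4, flow now 11.
Augment Plant→Bus2→Sub1→City: bottleneck 3, flow now 14.
No augmenting path remains; maximum flow = 14.
By max-flow min-cut, the minimum cut capacity equals the max flow.
In the residual graph, reachable from Plant: {Plant, Bus2}.
Min-cut edges: Plant→Sub4 (11), Bus2→Sub1 (3); capacity 11 + 3 = 14.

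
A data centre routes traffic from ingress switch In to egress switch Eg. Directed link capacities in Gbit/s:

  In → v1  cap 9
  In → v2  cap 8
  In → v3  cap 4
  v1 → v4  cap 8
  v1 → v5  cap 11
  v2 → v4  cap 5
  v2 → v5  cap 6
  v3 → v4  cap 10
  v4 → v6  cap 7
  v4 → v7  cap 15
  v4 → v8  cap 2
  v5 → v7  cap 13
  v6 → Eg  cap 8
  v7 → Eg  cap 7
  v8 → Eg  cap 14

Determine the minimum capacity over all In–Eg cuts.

Augment In→v1→v4→v6→Eg: bottleneck 7, flow now 7.
Augment In→v1→v4→v7→Eg: bottleneck 1, flow now 8.
Augment In→v1→v5→v7→Eg: bottleneck 1, flow now 9.
Augment In→v2→v4→v7→Eg: bottleneck 5, flow now 14.
Augment In→v3→v4→v8→Eg: bottleneck 2, flow now 16.
No augmenting path remains; maximum flow = 16.
By max-flow min-cut, the minimum cut capacity equals the max flow.
In the residual graph, reachable from In: {In, v1, v2, v3, v4, v5, v7}.
Min-cut edges: v4→v6 (7), v4→v8 (2), v7→Eg (7); capacity 7 + 2 + 7 = 16.

16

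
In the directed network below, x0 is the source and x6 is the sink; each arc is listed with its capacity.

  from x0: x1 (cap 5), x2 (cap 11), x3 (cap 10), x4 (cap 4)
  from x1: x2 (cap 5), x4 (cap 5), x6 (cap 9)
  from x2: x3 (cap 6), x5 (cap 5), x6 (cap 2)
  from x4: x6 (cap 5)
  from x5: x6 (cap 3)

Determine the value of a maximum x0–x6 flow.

Augment x0→x1→x6: bottleneck 5, flow now 5.
Augment x0→x2→x6: bottleneck 2, flow now 7.
Augment x0→x4→x6: bottleneck 4, flow now 11.
Augment x0→x2→x5→x6: bottleneck 3, flow now 14.
No augmenting path remains; maximum flow = 14.
In the residual graph, reachable from x0: {x0, x2, x3, x5}.
Min-cut edges: x0→x1 (5), x0→x4 (4), x2→x6 (2), x5→x6 (3); capacity 5 + 4 + 2 + 3 = 14.
This cut is saturated, so no flow can exceed 14.

14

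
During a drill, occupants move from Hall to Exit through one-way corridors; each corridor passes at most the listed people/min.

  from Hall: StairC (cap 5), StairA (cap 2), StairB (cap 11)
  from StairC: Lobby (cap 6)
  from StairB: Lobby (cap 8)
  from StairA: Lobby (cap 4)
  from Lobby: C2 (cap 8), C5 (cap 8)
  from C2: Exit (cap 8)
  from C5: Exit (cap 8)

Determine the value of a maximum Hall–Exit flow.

Augment Hall→StairC→Lobby→C2→Exit: bottleneck 5, flow now 5.
Augment Hall→StairB→Lobby→C2→Exit: bottleneck 3, flow now 8.
Augment Hall→StairB→Lobby→C5→Exit: bottleneck 5, flow now 13.
Augment Hall→StairA→Lobby→C5→Exit: bottleneck 2, flow now 15.
No augmenting path remains; maximum flow = 15.
In the residual graph, reachable from Hall: {Hall, StairB}.
Min-cut edges: Hall→StairC (5), Hall→StairA (2), StairB→Lobby (8); capacity 5 + 2 + 8 = 15.
This cut is saturated, so no flow can exceed 15.

15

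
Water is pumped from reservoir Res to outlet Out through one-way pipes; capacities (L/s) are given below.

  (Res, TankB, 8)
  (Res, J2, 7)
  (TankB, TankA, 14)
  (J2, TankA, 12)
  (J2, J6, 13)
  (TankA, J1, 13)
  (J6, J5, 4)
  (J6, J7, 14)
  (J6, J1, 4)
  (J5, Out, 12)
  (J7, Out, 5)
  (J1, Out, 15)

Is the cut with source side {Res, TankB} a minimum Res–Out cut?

No — its capacity is 21, but the minimum cut has capacity 15.

Given cut capacity: 7 + 14 = 21.
Augment Res→TankB→TankA→J1→Out: bottleneck 8, flow now 8.
Augment Res→J2→TankA→J1→Out: bottleneck 5, flow now 13.
Augment Res→J2→J6→J5→Out: bottleneck 2, flow now 15.
No augmenting path remains; maximum flow = 15.
In the residual graph, reachable from Res: {Res}.
Min-cut edges: Res→TankB (8), Res→J2 (7); capacity 8 + 7 = 15.
Cut capacity 21 exceeds the max flow 15, so it is not minimum.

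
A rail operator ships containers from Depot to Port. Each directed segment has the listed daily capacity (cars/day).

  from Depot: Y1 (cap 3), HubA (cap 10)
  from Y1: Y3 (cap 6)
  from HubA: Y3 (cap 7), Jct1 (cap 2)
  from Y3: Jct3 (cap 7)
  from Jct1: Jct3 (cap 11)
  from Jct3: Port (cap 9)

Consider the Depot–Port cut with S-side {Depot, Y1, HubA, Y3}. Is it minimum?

Yes — it is a minimum cut (capacity 9).

Given cut capacity: 2 + 7 = 9.
Augment Depot→Y1→Y3→Jct3→Port: bottleneck 3, flow now 3.
Augment Depot→HubA→Y3→Jct3→Port: bottleneck 4, flow now 7.
Augment Depot→HubA→Jct1→Jct3→Port: bottleneck 2, flow now 9.
No augmenting path remains; maximum flow = 9.
Cut capacity 9 equals the max flow, so it is a minimum cut.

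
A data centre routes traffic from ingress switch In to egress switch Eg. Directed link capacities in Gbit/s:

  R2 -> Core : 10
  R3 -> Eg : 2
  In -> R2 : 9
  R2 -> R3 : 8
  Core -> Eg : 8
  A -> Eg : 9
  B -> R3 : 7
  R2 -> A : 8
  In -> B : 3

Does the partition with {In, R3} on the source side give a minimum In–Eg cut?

Given cut capacity: 3 + 9 + 2 = 14.
Augment In→B→R3→Eg: bottleneck 2, flow now 2.
Augment In→R2→A→Eg: bottleneck 8, flow now 10.
Augment In→R2→Core→Eg: bottleneck 1, flow now 11.
No augmenting path remains; maximum flow = 11.
In the residual graph, reachable from In: {In, B, R3}.
Min-cut edges: In→R2 (9), R3→Eg (2); capacity 9 + 2 = 11.
Cut capacity 14 exceeds the max flow 11, so it is not minimum.

No — its capacity is 14, but the minimum cut has capacity 11.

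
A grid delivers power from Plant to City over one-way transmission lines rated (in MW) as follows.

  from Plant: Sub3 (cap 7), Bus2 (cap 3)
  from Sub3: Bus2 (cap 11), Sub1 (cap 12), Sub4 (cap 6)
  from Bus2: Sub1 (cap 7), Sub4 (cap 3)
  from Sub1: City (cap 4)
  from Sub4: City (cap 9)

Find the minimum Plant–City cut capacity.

Augment Plant→Sub3→Sub1→City: bottleneck 4, flow now 4.
Augment Plant→Sub3→Sub4→City: bottleneck 3, flow now 7.
Augment Plant→Bus2→Sub4→City: bottleneck 3, flow now 10.
No augmenting path remains; maximum flow = 10.
By max-flow min-cut, the minimum cut capacity equals the max flow.
In the residual graph, reachable from Plant: {Plant}.
Min-cut edges: Plant→Sub3 (7), Plant→Bus2 (3); capacity 7 + 3 = 10.

10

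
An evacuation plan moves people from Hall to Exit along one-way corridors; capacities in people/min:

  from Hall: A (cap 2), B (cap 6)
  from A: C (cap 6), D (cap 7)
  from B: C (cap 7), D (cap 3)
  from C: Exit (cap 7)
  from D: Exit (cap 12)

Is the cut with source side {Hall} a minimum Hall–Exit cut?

Yes — it is a minimum cut (capacity 8).

Given cut capacity: 2 + 6 = 8.
Augment Hall→A→C→Exit: bottleneck 2, flow now 2.
Augment Hall→B→C→Exit: bottleneck 5, flow now 7.
Augment Hall→B→D→Exit: bottleneck 1, flow now 8.
No augmenting path remains; maximum flow = 8.
Cut capacity 8 equals the max flow, so it is a minimum cut.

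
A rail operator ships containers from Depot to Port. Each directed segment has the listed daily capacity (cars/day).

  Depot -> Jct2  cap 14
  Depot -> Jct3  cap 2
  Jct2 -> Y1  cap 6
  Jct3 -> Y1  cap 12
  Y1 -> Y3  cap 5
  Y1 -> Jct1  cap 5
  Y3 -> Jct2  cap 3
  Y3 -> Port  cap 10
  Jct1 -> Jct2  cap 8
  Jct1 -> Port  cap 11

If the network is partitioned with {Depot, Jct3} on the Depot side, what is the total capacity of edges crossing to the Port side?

26

Edges leaving {Depot, Jct3}: Depot→Jct2 (14), Jct3→Y1 (12).
Cut capacity = 14 + 12 = 26.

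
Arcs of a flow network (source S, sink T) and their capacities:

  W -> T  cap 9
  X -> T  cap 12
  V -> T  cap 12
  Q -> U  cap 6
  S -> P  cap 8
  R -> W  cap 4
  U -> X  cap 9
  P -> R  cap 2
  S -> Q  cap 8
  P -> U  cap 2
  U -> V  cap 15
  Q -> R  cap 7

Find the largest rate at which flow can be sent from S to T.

12

Augment S→P→R→W→T: bottleneck 2, flow now 2.
Augment S→P→U→V→T: bottleneck 2, flow now 4.
Augment S→Q→R→W→T: bottleneck 2, flow now 6.
Augment S→Q→U→V→T: bottleneck 6, flow now 12.
No augmenting path remains; maximum flow = 12.
In the residual graph, reachable from S: {S, P}.
Min-cut edges: S→Q (8), P→R (2), P→U (2); capacity 8 + 2 + 2 = 12.
This cut is saturated, so no flow can exceed 12.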